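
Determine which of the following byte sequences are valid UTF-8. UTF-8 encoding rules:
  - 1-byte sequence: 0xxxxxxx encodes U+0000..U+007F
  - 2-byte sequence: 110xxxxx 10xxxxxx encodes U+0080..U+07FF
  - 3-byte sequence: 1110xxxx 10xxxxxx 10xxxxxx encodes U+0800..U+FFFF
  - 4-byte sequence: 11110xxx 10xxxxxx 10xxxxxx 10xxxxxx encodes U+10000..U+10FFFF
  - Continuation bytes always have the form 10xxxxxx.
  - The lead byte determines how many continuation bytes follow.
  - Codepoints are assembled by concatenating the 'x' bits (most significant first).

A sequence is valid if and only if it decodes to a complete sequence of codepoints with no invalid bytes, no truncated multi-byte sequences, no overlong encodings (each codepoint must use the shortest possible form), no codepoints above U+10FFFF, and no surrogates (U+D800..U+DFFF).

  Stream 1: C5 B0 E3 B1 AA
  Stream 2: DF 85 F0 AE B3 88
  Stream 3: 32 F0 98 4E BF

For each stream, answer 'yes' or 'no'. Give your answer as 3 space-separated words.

Stream 1: decodes cleanly. VALID
Stream 2: decodes cleanly. VALID
Stream 3: error at byte offset 3. INVALID

Answer: yes yes no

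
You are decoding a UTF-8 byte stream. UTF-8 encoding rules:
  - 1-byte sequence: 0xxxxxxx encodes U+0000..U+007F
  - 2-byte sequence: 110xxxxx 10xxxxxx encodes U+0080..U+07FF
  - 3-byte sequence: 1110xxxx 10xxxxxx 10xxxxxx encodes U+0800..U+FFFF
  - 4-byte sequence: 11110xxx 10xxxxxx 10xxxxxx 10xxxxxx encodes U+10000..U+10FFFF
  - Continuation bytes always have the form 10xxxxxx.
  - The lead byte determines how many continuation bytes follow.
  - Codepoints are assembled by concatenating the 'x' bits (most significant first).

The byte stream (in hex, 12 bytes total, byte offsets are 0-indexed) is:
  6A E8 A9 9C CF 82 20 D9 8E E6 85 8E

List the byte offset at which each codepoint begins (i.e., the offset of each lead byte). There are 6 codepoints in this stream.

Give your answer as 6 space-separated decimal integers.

Byte[0]=6A: 1-byte ASCII. cp=U+006A
Byte[1]=E8: 3-byte lead, need 2 cont bytes. acc=0x8
Byte[2]=A9: continuation. acc=(acc<<6)|0x29=0x229
Byte[3]=9C: continuation. acc=(acc<<6)|0x1C=0x8A5C
Completed: cp=U+8A5C (starts at byte 1)
Byte[4]=CF: 2-byte lead, need 1 cont bytes. acc=0xF
Byte[5]=82: continuation. acc=(acc<<6)|0x02=0x3C2
Completed: cp=U+03C2 (starts at byte 4)
Byte[6]=20: 1-byte ASCII. cp=U+0020
Byte[7]=D9: 2-byte lead, need 1 cont bytes. acc=0x19
Byte[8]=8E: continuation. acc=(acc<<6)|0x0E=0x64E
Completed: cp=U+064E (starts at byte 7)
Byte[9]=E6: 3-byte lead, need 2 cont bytes. acc=0x6
Byte[10]=85: continuation. acc=(acc<<6)|0x05=0x185
Byte[11]=8E: continuation. acc=(acc<<6)|0x0E=0x614E
Completed: cp=U+614E (starts at byte 9)

Answer: 0 1 4 6 7 9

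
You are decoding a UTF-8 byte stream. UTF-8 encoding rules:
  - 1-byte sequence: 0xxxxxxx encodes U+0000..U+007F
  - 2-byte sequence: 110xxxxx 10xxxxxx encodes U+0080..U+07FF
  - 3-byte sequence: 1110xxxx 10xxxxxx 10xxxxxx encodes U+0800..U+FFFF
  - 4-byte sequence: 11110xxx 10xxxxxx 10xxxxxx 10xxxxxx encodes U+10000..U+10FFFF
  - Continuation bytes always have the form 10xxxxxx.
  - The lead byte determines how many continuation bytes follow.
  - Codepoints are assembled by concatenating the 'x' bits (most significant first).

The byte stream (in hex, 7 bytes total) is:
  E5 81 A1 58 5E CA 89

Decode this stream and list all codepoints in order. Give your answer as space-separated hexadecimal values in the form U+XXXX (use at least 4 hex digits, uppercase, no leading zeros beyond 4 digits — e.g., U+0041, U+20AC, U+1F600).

Byte[0]=E5: 3-byte lead, need 2 cont bytes. acc=0x5
Byte[1]=81: continuation. acc=(acc<<6)|0x01=0x141
Byte[2]=A1: continuation. acc=(acc<<6)|0x21=0x5061
Completed: cp=U+5061 (starts at byte 0)
Byte[3]=58: 1-byte ASCII. cp=U+0058
Byte[4]=5E: 1-byte ASCII. cp=U+005E
Byte[5]=CA: 2-byte lead, need 1 cont bytes. acc=0xA
Byte[6]=89: continuation. acc=(acc<<6)|0x09=0x289
Completed: cp=U+0289 (starts at byte 5)

Answer: U+5061 U+0058 U+005E U+0289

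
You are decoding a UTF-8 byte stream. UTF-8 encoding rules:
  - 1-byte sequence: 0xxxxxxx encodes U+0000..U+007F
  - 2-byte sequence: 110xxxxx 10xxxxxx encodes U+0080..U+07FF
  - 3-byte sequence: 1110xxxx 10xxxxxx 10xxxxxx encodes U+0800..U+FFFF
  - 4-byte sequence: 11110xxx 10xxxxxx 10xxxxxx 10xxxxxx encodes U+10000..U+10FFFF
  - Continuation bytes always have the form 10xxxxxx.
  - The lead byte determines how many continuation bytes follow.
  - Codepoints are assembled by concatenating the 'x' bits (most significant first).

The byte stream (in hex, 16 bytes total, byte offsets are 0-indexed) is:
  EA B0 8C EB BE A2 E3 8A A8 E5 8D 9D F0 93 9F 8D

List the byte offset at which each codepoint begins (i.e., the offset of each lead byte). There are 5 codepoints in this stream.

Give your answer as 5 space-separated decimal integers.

Byte[0]=EA: 3-byte lead, need 2 cont bytes. acc=0xA
Byte[1]=B0: continuation. acc=(acc<<6)|0x30=0x2B0
Byte[2]=8C: continuation. acc=(acc<<6)|0x0C=0xAC0C
Completed: cp=U+AC0C (starts at byte 0)
Byte[3]=EB: 3-byte lead, need 2 cont bytes. acc=0xB
Byte[4]=BE: continuation. acc=(acc<<6)|0x3E=0x2FE
Byte[5]=A2: continuation. acc=(acc<<6)|0x22=0xBFA2
Completed: cp=U+BFA2 (starts at byte 3)
Byte[6]=E3: 3-byte lead, need 2 cont bytes. acc=0x3
Byte[7]=8A: continuation. acc=(acc<<6)|0x0A=0xCA
Byte[8]=A8: continuation. acc=(acc<<6)|0x28=0x32A8
Completed: cp=U+32A8 (starts at byte 6)
Byte[9]=E5: 3-byte lead, need 2 cont bytes. acc=0x5
Byte[10]=8D: continuation. acc=(acc<<6)|0x0D=0x14D
Byte[11]=9D: continuation. acc=(acc<<6)|0x1D=0x535D
Completed: cp=U+535D (starts at byte 9)
Byte[12]=F0: 4-byte lead, need 3 cont bytes. acc=0x0
Byte[13]=93: continuation. acc=(acc<<6)|0x13=0x13
Byte[14]=9F: continuation. acc=(acc<<6)|0x1F=0x4DF
Byte[15]=8D: continuation. acc=(acc<<6)|0x0D=0x137CD
Completed: cp=U+137CD (starts at byte 12)

Answer: 0 3 6 9 12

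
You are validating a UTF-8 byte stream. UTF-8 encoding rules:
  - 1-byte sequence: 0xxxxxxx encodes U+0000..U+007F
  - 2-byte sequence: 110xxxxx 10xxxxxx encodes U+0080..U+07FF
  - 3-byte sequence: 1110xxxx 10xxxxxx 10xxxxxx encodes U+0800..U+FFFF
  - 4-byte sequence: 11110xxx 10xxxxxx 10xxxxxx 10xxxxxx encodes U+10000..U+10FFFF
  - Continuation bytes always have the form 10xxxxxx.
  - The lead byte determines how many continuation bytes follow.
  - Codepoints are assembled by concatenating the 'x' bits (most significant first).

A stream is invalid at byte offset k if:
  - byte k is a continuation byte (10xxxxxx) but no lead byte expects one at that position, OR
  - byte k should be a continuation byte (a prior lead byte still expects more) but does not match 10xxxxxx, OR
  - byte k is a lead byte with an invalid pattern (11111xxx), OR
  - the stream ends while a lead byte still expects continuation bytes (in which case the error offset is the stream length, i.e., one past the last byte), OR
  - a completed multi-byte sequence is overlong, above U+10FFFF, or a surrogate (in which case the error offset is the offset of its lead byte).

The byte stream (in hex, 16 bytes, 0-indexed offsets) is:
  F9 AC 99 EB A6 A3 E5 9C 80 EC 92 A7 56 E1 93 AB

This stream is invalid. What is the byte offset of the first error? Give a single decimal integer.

Answer: 0

Derivation:
Byte[0]=F9: INVALID lead byte (not 0xxx/110x/1110/11110)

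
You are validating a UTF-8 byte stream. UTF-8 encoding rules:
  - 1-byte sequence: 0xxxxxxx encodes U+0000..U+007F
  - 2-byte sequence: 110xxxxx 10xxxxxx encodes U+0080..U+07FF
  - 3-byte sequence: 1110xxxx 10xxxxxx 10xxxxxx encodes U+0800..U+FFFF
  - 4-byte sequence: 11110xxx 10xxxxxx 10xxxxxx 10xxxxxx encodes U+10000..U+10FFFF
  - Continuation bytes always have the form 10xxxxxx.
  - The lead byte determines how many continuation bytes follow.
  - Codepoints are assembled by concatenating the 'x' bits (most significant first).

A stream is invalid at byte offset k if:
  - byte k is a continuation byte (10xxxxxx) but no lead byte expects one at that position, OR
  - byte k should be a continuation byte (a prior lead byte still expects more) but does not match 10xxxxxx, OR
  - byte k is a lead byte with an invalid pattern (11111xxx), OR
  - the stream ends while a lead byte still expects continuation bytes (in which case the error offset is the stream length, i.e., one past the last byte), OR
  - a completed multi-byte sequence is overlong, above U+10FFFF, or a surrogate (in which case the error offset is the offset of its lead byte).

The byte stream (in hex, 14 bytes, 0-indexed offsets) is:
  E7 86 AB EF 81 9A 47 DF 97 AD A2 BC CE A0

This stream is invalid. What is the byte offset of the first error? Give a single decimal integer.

Answer: 9

Derivation:
Byte[0]=E7: 3-byte lead, need 2 cont bytes. acc=0x7
Byte[1]=86: continuation. acc=(acc<<6)|0x06=0x1C6
Byte[2]=AB: continuation. acc=(acc<<6)|0x2B=0x71AB
Completed: cp=U+71AB (starts at byte 0)
Byte[3]=EF: 3-byte lead, need 2 cont bytes. acc=0xF
Byte[4]=81: continuation. acc=(acc<<6)|0x01=0x3C1
Byte[5]=9A: continuation. acc=(acc<<6)|0x1A=0xF05A
Completed: cp=U+F05A (starts at byte 3)
Byte[6]=47: 1-byte ASCII. cp=U+0047
Byte[7]=DF: 2-byte lead, need 1 cont bytes. acc=0x1F
Byte[8]=97: continuation. acc=(acc<<6)|0x17=0x7D7
Completed: cp=U+07D7 (starts at byte 7)
Byte[9]=AD: INVALID lead byte (not 0xxx/110x/1110/11110)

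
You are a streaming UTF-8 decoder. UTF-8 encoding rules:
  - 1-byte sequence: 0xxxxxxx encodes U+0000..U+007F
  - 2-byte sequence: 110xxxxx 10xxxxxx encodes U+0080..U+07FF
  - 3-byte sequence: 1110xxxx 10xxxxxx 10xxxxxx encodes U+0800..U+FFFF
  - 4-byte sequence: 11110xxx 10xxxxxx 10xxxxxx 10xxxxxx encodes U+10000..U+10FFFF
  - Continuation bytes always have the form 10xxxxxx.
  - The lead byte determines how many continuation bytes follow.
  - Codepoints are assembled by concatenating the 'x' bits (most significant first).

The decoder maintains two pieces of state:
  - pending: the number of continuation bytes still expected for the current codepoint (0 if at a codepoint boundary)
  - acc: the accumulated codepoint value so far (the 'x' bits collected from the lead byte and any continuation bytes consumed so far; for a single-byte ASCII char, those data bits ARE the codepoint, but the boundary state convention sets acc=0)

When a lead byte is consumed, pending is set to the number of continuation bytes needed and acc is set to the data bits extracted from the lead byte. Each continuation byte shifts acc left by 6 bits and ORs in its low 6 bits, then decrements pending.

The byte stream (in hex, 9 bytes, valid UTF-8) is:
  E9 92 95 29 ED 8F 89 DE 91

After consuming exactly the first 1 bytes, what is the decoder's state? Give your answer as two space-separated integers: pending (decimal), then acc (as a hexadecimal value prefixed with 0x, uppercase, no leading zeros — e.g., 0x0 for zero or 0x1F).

Byte[0]=E9: 3-byte lead. pending=2, acc=0x9

Answer: 2 0x9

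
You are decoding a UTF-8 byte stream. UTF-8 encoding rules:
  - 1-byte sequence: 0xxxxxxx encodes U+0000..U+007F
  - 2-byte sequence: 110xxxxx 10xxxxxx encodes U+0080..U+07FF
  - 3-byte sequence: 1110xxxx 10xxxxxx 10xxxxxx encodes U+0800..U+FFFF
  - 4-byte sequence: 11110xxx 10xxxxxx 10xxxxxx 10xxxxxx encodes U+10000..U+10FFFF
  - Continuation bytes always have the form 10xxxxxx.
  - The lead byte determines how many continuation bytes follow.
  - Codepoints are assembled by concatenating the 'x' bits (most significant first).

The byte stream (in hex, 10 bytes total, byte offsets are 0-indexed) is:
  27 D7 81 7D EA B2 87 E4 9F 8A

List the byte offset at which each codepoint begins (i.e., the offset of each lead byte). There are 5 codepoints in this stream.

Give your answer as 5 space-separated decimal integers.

Byte[0]=27: 1-byte ASCII. cp=U+0027
Byte[1]=D7: 2-byte lead, need 1 cont bytes. acc=0x17
Byte[2]=81: continuation. acc=(acc<<6)|0x01=0x5C1
Completed: cp=U+05C1 (starts at byte 1)
Byte[3]=7D: 1-byte ASCII. cp=U+007D
Byte[4]=EA: 3-byte lead, need 2 cont bytes. acc=0xA
Byte[5]=B2: continuation. acc=(acc<<6)|0x32=0x2B2
Byte[6]=87: continuation. acc=(acc<<6)|0x07=0xAC87
Completed: cp=U+AC87 (starts at byte 4)
Byte[7]=E4: 3-byte lead, need 2 cont bytes. acc=0x4
Byte[8]=9F: continuation. acc=(acc<<6)|0x1F=0x11F
Byte[9]=8A: continuation. acc=(acc<<6)|0x0A=0x47CA
Completed: cp=U+47CA (starts at byte 7)

Answer: 0 1 3 4 7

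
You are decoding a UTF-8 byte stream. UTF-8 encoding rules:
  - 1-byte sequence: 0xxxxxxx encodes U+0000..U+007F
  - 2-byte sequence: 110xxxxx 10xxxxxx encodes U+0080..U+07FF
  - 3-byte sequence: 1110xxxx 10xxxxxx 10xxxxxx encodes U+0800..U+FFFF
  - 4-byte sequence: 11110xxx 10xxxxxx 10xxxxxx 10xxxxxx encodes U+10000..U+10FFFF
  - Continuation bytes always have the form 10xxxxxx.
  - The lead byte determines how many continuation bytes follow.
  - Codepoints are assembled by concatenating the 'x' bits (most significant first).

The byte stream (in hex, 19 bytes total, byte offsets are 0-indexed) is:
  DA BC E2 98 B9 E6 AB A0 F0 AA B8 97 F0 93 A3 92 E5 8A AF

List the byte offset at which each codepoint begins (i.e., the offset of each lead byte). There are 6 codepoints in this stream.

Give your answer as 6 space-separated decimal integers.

Byte[0]=DA: 2-byte lead, need 1 cont bytes. acc=0x1A
Byte[1]=BC: continuation. acc=(acc<<6)|0x3C=0x6BC
Completed: cp=U+06BC (starts at byte 0)
Byte[2]=E2: 3-byte lead, need 2 cont bytes. acc=0x2
Byte[3]=98: continuation. acc=(acc<<6)|0x18=0x98
Byte[4]=B9: continuation. acc=(acc<<6)|0x39=0x2639
Completed: cp=U+2639 (starts at byte 2)
Byte[5]=E6: 3-byte lead, need 2 cont bytes. acc=0x6
Byte[6]=AB: continuation. acc=(acc<<6)|0x2B=0x1AB
Byte[7]=A0: continuation. acc=(acc<<6)|0x20=0x6AE0
Completed: cp=U+6AE0 (starts at byte 5)
Byte[8]=F0: 4-byte lead, need 3 cont bytes. acc=0x0
Byte[9]=AA: continuation. acc=(acc<<6)|0x2A=0x2A
Byte[10]=B8: continuation. acc=(acc<<6)|0x38=0xAB8
Byte[11]=97: continuation. acc=(acc<<6)|0x17=0x2AE17
Completed: cp=U+2AE17 (starts at byte 8)
Byte[12]=F0: 4-byte lead, need 3 cont bytes. acc=0x0
Byte[13]=93: continuation. acc=(acc<<6)|0x13=0x13
Byte[14]=A3: continuation. acc=(acc<<6)|0x23=0x4E3
Byte[15]=92: continuation. acc=(acc<<6)|0x12=0x138D2
Completed: cp=U+138D2 (starts at byte 12)
Byte[16]=E5: 3-byte lead, need 2 cont bytes. acc=0x5
Byte[17]=8A: continuation. acc=(acc<<6)|0x0A=0x14A
Byte[18]=AF: continuation. acc=(acc<<6)|0x2F=0x52AF
Completed: cp=U+52AF (starts at byte 16)

Answer: 0 2 5 8 12 16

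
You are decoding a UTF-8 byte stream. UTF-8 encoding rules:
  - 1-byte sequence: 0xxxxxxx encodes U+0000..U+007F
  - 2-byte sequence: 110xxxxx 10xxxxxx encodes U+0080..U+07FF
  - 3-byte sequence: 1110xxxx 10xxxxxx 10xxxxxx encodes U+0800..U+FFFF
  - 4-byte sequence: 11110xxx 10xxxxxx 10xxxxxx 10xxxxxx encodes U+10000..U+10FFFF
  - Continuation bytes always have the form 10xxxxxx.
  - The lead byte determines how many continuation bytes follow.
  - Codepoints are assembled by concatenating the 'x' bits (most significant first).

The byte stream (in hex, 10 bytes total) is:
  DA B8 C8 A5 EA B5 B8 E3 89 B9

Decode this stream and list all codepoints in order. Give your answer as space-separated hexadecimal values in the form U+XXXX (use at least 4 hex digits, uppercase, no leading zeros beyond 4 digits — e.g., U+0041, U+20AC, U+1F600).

Answer: U+06B8 U+0225 U+AD78 U+3279

Derivation:
Byte[0]=DA: 2-byte lead, need 1 cont bytes. acc=0x1A
Byte[1]=B8: continuation. acc=(acc<<6)|0x38=0x6B8
Completed: cp=U+06B8 (starts at byte 0)
Byte[2]=C8: 2-byte lead, need 1 cont bytes. acc=0x8
Byte[3]=A5: continuation. acc=(acc<<6)|0x25=0x225
Completed: cp=U+0225 (starts at byte 2)
Byte[4]=EA: 3-byte lead, need 2 cont bytes. acc=0xA
Byte[5]=B5: continuation. acc=(acc<<6)|0x35=0x2B5
Byte[6]=B8: continuation. acc=(acc<<6)|0x38=0xAD78
Completed: cp=U+AD78 (starts at byte 4)
Byte[7]=E3: 3-byte lead, need 2 cont bytes. acc=0x3
Byte[8]=89: continuation. acc=(acc<<6)|0x09=0xC9
Byte[9]=B9: continuation. acc=(acc<<6)|0x39=0x3279
Completed: cp=U+3279 (starts at byte 7)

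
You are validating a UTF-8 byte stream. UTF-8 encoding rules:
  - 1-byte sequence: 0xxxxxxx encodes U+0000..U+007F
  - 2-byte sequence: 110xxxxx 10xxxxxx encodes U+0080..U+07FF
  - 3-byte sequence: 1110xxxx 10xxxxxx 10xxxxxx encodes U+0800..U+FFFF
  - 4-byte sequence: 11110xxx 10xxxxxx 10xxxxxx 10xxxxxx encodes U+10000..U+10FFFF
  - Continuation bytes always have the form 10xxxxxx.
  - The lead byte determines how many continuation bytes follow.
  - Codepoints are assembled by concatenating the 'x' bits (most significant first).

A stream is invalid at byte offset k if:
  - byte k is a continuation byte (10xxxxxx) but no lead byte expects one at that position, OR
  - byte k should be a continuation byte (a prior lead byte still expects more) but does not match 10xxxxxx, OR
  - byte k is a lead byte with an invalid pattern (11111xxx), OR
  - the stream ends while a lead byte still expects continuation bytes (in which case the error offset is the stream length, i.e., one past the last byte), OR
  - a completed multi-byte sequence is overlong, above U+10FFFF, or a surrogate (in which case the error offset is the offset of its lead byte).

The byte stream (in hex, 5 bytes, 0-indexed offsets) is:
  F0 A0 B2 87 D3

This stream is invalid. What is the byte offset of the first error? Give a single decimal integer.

Byte[0]=F0: 4-byte lead, need 3 cont bytes. acc=0x0
Byte[1]=A0: continuation. acc=(acc<<6)|0x20=0x20
Byte[2]=B2: continuation. acc=(acc<<6)|0x32=0x832
Byte[3]=87: continuation. acc=(acc<<6)|0x07=0x20C87
Completed: cp=U+20C87 (starts at byte 0)
Byte[4]=D3: 2-byte lead, need 1 cont bytes. acc=0x13
Byte[5]: stream ended, expected continuation. INVALID

Answer: 5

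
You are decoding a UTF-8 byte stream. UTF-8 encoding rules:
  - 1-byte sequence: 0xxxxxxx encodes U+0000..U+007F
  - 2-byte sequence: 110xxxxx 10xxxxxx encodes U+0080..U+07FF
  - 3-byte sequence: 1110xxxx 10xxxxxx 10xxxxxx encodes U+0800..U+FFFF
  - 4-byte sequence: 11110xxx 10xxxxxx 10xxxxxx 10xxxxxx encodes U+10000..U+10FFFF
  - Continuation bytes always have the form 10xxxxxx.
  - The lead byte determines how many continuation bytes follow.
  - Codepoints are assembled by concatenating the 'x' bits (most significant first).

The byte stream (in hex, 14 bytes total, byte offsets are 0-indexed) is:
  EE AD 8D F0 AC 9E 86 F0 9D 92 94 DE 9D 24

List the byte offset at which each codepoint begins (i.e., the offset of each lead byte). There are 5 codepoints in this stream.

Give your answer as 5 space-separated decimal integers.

Byte[0]=EE: 3-byte lead, need 2 cont bytes. acc=0xE
Byte[1]=AD: continuation. acc=(acc<<6)|0x2D=0x3AD
Byte[2]=8D: continuation. acc=(acc<<6)|0x0D=0xEB4D
Completed: cp=U+EB4D (starts at byte 0)
Byte[3]=F0: 4-byte lead, need 3 cont bytes. acc=0x0
Byte[4]=AC: continuation. acc=(acc<<6)|0x2C=0x2C
Byte[5]=9E: continuation. acc=(acc<<6)|0x1E=0xB1E
Byte[6]=86: continuation. acc=(acc<<6)|0x06=0x2C786
Completed: cp=U+2C786 (starts at byte 3)
Byte[7]=F0: 4-byte lead, need 3 cont bytes. acc=0x0
Byte[8]=9D: continuation. acc=(acc<<6)|0x1D=0x1D
Byte[9]=92: continuation. acc=(acc<<6)|0x12=0x752
Byte[10]=94: continuation. acc=(acc<<6)|0x14=0x1D494
Completed: cp=U+1D494 (starts at byte 7)
Byte[11]=DE: 2-byte lead, need 1 cont bytes. acc=0x1E
Byte[12]=9D: continuation. acc=(acc<<6)|0x1D=0x79D
Completed: cp=U+079D (starts at byte 11)
Byte[13]=24: 1-byte ASCII. cp=U+0024

Answer: 0 3 7 11 13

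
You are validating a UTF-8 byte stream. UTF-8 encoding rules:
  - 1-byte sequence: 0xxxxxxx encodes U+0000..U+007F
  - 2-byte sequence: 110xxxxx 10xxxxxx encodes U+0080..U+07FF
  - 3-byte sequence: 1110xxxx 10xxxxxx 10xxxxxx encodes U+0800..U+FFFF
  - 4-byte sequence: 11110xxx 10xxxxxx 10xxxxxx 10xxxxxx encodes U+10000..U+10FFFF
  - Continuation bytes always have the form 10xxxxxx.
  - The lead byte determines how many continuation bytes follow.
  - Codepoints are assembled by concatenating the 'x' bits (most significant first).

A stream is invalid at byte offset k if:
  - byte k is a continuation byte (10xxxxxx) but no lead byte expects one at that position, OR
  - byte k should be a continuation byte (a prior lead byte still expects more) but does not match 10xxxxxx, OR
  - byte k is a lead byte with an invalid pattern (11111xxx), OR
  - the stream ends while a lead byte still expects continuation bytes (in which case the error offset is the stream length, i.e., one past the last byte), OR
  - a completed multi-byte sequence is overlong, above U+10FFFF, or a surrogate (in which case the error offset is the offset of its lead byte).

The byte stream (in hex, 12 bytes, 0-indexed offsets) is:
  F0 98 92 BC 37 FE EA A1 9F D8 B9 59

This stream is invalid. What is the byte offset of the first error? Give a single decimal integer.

Answer: 5

Derivation:
Byte[0]=F0: 4-byte lead, need 3 cont bytes. acc=0x0
Byte[1]=98: continuation. acc=(acc<<6)|0x18=0x18
Byte[2]=92: continuation. acc=(acc<<6)|0x12=0x612
Byte[3]=BC: continuation. acc=(acc<<6)|0x3C=0x184BC
Completed: cp=U+184BC (starts at byte 0)
Byte[4]=37: 1-byte ASCII. cp=U+0037
Byte[5]=FE: INVALID lead byte (not 0xxx/110x/1110/11110)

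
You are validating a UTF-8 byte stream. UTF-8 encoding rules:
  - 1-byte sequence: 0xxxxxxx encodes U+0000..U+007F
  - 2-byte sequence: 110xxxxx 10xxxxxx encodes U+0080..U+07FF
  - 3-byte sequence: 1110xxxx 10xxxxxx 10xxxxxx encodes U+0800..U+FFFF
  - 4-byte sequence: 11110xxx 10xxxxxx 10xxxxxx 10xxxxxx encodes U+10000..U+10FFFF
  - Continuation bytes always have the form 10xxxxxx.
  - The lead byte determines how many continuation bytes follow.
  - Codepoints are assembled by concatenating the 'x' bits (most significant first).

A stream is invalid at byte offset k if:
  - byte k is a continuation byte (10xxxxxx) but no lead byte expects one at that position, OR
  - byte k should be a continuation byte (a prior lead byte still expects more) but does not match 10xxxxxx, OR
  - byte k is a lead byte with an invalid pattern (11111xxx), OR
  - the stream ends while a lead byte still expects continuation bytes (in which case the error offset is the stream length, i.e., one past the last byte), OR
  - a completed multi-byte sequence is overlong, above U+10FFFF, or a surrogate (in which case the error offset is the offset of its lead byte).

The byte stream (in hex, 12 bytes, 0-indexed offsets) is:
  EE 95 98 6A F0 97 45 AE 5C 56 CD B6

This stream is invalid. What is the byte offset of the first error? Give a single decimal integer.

Byte[0]=EE: 3-byte lead, need 2 cont bytes. acc=0xE
Byte[1]=95: continuation. acc=(acc<<6)|0x15=0x395
Byte[2]=98: continuation. acc=(acc<<6)|0x18=0xE558
Completed: cp=U+E558 (starts at byte 0)
Byte[3]=6A: 1-byte ASCII. cp=U+006A
Byte[4]=F0: 4-byte lead, need 3 cont bytes. acc=0x0
Byte[5]=97: continuation. acc=(acc<<6)|0x17=0x17
Byte[6]=45: expected 10xxxxxx continuation. INVALID

Answer: 6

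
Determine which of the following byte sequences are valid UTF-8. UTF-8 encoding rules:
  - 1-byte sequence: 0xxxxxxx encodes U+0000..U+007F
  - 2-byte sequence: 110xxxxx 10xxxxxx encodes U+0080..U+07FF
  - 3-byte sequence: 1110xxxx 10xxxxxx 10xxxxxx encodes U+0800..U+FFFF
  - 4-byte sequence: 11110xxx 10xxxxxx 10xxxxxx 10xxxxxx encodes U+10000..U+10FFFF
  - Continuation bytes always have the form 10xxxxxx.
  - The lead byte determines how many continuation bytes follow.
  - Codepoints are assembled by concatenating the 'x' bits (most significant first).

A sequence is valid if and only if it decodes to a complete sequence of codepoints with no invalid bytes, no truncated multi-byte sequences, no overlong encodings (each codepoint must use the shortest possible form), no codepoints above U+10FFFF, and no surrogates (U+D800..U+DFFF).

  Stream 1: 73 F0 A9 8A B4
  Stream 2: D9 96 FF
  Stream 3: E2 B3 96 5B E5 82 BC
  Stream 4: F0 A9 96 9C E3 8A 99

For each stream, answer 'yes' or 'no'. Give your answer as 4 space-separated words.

Stream 1: decodes cleanly. VALID
Stream 2: error at byte offset 2. INVALID
Stream 3: decodes cleanly. VALID
Stream 4: decodes cleanly. VALID

Answer: yes no yes yes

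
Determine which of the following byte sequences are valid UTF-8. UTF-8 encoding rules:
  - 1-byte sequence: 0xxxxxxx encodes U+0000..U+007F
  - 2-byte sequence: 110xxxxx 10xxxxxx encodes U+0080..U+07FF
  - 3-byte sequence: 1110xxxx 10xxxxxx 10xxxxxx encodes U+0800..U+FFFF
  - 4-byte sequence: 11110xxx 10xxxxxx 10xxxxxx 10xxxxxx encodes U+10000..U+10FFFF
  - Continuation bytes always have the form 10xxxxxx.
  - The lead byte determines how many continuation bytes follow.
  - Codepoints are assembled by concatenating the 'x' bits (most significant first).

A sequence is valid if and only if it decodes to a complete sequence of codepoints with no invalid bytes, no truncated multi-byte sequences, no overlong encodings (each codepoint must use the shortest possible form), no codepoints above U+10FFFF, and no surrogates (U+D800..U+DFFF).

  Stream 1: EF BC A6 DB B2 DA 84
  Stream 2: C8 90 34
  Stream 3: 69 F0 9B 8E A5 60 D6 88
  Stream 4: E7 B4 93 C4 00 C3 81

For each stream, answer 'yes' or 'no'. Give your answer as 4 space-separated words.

Stream 1: decodes cleanly. VALID
Stream 2: decodes cleanly. VALID
Stream 3: decodes cleanly. VALID
Stream 4: error at byte offset 4. INVALID

Answer: yes yes yes no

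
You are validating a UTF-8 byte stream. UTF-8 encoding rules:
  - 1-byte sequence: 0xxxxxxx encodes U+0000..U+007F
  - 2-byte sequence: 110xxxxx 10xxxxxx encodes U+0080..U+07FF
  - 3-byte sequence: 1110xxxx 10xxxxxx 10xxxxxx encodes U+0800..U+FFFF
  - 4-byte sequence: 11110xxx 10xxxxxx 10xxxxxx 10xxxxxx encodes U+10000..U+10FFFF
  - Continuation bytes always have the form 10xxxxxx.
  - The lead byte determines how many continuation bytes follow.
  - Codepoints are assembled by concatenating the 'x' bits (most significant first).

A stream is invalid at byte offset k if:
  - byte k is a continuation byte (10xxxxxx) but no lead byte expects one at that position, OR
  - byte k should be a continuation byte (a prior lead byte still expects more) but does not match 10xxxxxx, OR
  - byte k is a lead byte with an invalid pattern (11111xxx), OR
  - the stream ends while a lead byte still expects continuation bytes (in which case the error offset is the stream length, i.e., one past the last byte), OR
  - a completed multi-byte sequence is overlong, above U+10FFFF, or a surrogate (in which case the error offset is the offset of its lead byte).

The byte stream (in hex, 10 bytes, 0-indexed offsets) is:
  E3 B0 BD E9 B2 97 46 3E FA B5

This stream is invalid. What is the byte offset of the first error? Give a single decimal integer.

Byte[0]=E3: 3-byte lead, need 2 cont bytes. acc=0x3
Byte[1]=B0: continuation. acc=(acc<<6)|0x30=0xF0
Byte[2]=BD: continuation. acc=(acc<<6)|0x3D=0x3C3D
Completed: cp=U+3C3D (starts at byte 0)
Byte[3]=E9: 3-byte lead, need 2 cont bytes. acc=0x9
Byte[4]=B2: continuation. acc=(acc<<6)|0x32=0x272
Byte[5]=97: continuation. acc=(acc<<6)|0x17=0x9C97
Completed: cp=U+9C97 (starts at byte 3)
Byte[6]=46: 1-byte ASCII. cp=U+0046
Byte[7]=3E: 1-byte ASCII. cp=U+003E
Byte[8]=FA: INVALID lead byte (not 0xxx/110x/1110/11110)

Answer: 8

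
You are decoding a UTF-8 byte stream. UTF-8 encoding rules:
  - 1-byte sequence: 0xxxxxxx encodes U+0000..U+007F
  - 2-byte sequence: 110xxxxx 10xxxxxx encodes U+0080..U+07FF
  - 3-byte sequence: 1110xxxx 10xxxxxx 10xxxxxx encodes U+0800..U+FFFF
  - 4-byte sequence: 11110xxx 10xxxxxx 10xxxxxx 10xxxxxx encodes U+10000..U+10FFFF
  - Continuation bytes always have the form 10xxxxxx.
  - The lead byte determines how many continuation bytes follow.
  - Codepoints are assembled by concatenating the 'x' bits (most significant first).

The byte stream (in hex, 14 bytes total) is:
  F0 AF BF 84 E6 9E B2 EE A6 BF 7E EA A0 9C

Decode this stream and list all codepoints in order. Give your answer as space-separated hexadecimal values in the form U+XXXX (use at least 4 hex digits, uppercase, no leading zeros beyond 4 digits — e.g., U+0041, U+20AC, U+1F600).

Answer: U+2FFC4 U+67B2 U+E9BF U+007E U+A81C

Derivation:
Byte[0]=F0: 4-byte lead, need 3 cont bytes. acc=0x0
Byte[1]=AF: continuation. acc=(acc<<6)|0x2F=0x2F
Byte[2]=BF: continuation. acc=(acc<<6)|0x3F=0xBFF
Byte[3]=84: continuation. acc=(acc<<6)|0x04=0x2FFC4
Completed: cp=U+2FFC4 (starts at byte 0)
Byte[4]=E6: 3-byte lead, need 2 cont bytes. acc=0x6
Byte[5]=9E: continuation. acc=(acc<<6)|0x1E=0x19E
Byte[6]=B2: continuation. acc=(acc<<6)|0x32=0x67B2
Completed: cp=U+67B2 (starts at byte 4)
Byte[7]=EE: 3-byte lead, need 2 cont bytes. acc=0xE
Byte[8]=A6: continuation. acc=(acc<<6)|0x26=0x3A6
Byte[9]=BF: continuation. acc=(acc<<6)|0x3F=0xE9BF
Completed: cp=U+E9BF (starts at byte 7)
Byte[10]=7E: 1-byte ASCII. cp=U+007E
Byte[11]=EA: 3-byte lead, need 2 cont bytes. acc=0xA
Byte[12]=A0: continuation. acc=(acc<<6)|0x20=0x2A0
Byte[13]=9C: continuation. acc=(acc<<6)|0x1C=0xA81C
Completed: cp=U+A81C (starts at byte 11)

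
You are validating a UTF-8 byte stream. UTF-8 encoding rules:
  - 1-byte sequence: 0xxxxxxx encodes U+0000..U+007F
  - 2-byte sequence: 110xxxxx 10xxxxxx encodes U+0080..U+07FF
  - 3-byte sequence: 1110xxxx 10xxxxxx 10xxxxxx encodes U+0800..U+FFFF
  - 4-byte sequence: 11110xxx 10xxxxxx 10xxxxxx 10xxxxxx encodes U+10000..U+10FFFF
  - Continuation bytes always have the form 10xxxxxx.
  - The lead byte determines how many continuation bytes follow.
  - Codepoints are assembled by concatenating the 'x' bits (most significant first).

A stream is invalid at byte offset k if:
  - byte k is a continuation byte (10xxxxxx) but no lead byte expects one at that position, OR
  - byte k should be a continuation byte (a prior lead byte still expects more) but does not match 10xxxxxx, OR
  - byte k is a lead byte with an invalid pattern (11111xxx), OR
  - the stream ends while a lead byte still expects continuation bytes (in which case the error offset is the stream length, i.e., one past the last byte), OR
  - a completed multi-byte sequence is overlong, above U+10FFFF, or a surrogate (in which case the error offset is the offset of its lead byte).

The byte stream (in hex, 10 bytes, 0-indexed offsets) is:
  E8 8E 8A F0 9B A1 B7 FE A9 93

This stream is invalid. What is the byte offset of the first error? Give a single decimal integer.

Answer: 7

Derivation:
Byte[0]=E8: 3-byte lead, need 2 cont bytes. acc=0x8
Byte[1]=8E: continuation. acc=(acc<<6)|0x0E=0x20E
Byte[2]=8A: continuation. acc=(acc<<6)|0x0A=0x838A
Completed: cp=U+838A (starts at byte 0)
Byte[3]=F0: 4-byte lead, need 3 cont bytes. acc=0x0
Byte[4]=9B: continuation. acc=(acc<<6)|0x1B=0x1B
Byte[5]=A1: continuation. acc=(acc<<6)|0x21=0x6E1
Byte[6]=B7: continuation. acc=(acc<<6)|0x37=0x1B877
Completed: cp=U+1B877 (starts at byte 3)
Byte[7]=FE: INVALID lead byte (not 0xxx/110x/1110/11110)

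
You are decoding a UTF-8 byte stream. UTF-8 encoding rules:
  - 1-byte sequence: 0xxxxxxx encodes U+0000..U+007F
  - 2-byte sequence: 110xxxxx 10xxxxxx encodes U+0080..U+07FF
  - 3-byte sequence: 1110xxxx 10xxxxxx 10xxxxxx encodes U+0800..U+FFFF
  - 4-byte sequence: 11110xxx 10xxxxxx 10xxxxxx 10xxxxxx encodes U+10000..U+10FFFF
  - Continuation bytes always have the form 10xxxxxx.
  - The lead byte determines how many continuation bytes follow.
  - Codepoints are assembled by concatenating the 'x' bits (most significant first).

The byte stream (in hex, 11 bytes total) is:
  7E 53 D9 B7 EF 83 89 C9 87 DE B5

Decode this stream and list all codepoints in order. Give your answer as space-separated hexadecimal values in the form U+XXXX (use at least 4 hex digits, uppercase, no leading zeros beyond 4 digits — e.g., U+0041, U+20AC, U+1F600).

Byte[0]=7E: 1-byte ASCII. cp=U+007E
Byte[1]=53: 1-byte ASCII. cp=U+0053
Byte[2]=D9: 2-byte lead, need 1 cont bytes. acc=0x19
Byte[3]=B7: continuation. acc=(acc<<6)|0x37=0x677
Completed: cp=U+0677 (starts at byte 2)
Byte[4]=EF: 3-byte lead, need 2 cont bytes. acc=0xF
Byte[5]=83: continuation. acc=(acc<<6)|0x03=0x3C3
Byte[6]=89: continuation. acc=(acc<<6)|0x09=0xF0C9
Completed: cp=U+F0C9 (starts at byte 4)
Byte[7]=C9: 2-byte lead, need 1 cont bytes. acc=0x9
Byte[8]=87: continuation. acc=(acc<<6)|0x07=0x247
Completed: cp=U+0247 (starts at byte 7)
Byte[9]=DE: 2-byte lead, need 1 cont bytes. acc=0x1E
Byte[10]=B5: continuation. acc=(acc<<6)|0x35=0x7B5
Completed: cp=U+07B5 (starts at byte 9)

Answer: U+007E U+0053 U+0677 U+F0C9 U+0247 U+07B5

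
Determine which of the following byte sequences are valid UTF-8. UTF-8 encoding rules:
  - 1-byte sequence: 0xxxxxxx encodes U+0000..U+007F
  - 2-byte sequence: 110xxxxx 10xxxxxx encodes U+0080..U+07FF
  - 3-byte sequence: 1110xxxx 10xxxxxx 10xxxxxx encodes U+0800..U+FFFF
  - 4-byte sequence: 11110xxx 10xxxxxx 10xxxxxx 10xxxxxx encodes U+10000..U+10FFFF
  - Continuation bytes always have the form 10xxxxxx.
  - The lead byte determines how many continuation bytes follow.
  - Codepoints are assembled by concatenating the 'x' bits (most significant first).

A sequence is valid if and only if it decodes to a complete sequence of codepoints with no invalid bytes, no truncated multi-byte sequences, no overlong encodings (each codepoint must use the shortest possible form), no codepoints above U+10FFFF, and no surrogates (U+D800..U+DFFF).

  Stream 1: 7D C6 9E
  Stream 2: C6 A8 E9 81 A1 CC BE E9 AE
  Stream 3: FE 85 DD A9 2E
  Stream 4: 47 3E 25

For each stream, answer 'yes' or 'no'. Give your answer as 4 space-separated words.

Answer: yes no no yes

Derivation:
Stream 1: decodes cleanly. VALID
Stream 2: error at byte offset 9. INVALID
Stream 3: error at byte offset 0. INVALID
Stream 4: decodes cleanly. VALID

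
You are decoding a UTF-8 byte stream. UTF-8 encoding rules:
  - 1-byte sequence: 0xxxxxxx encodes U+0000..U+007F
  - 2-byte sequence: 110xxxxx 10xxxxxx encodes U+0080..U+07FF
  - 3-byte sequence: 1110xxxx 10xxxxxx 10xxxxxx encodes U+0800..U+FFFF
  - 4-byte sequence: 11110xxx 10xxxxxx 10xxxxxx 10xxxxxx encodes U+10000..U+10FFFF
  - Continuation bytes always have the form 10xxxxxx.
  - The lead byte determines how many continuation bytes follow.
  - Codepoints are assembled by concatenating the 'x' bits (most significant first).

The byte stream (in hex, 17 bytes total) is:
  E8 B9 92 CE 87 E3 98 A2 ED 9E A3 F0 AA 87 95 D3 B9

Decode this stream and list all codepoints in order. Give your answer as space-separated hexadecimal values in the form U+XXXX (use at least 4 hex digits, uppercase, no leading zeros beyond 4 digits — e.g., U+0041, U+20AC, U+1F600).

Byte[0]=E8: 3-byte lead, need 2 cont bytes. acc=0x8
Byte[1]=B9: continuation. acc=(acc<<6)|0x39=0x239
Byte[2]=92: continuation. acc=(acc<<6)|0x12=0x8E52
Completed: cp=U+8E52 (starts at byte 0)
Byte[3]=CE: 2-byte lead, need 1 cont bytes. acc=0xE
Byte[4]=87: continuation. acc=(acc<<6)|0x07=0x387
Completed: cp=U+0387 (starts at byte 3)
Byte[5]=E3: 3-byte lead, need 2 cont bytes. acc=0x3
Byte[6]=98: continuation. acc=(acc<<6)|0x18=0xD8
Byte[7]=A2: continuation. acc=(acc<<6)|0x22=0x3622
Completed: cp=U+3622 (starts at byte 5)
Byte[8]=ED: 3-byte lead, need 2 cont bytes. acc=0xD
Byte[9]=9E: continuation. acc=(acc<<6)|0x1E=0x35E
Byte[10]=A3: continuation. acc=(acc<<6)|0x23=0xD7A3
Completed: cp=U+D7A3 (starts at byte 8)
Byte[11]=F0: 4-byte lead, need 3 cont bytes. acc=0x0
Byte[12]=AA: continuation. acc=(acc<<6)|0x2A=0x2A
Byte[13]=87: continuation. acc=(acc<<6)|0x07=0xA87
Byte[14]=95: continuation. acc=(acc<<6)|0x15=0x2A1D5
Completed: cp=U+2A1D5 (starts at byte 11)
Byte[15]=D3: 2-byte lead, need 1 cont bytes. acc=0x13
Byte[16]=B9: continuation. acc=(acc<<6)|0x39=0x4F9
Completed: cp=U+04F9 (starts at byte 15)

Answer: U+8E52 U+0387 U+3622 U+D7A3 U+2A1D5 U+04F9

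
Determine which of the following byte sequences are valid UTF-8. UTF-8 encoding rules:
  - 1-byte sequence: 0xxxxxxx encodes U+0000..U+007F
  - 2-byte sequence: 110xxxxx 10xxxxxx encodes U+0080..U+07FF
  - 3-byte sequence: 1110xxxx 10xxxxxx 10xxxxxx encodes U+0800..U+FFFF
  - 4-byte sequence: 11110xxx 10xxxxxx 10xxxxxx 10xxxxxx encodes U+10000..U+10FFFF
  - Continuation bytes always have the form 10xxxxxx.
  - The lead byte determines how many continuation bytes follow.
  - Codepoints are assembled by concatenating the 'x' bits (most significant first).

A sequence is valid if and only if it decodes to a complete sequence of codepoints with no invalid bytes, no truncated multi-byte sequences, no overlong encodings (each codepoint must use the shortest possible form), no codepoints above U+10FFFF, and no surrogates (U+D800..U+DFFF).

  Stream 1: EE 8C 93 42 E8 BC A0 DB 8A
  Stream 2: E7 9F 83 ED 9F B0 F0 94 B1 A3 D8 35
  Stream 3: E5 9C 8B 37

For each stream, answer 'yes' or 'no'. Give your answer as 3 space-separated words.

Answer: yes no yes

Derivation:
Stream 1: decodes cleanly. VALID
Stream 2: error at byte offset 11. INVALID
Stream 3: decodes cleanly. VALID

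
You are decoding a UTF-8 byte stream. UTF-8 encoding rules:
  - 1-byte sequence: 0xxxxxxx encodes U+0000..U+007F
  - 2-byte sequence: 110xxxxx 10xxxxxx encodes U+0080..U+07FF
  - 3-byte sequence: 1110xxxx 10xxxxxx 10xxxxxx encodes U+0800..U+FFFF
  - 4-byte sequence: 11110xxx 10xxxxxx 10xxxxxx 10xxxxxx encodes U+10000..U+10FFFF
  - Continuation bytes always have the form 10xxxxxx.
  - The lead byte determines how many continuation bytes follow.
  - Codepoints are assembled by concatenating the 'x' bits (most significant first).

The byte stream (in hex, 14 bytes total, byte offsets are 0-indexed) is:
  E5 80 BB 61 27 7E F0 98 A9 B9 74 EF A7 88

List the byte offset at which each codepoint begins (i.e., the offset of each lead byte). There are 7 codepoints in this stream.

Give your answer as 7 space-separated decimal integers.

Byte[0]=E5: 3-byte lead, need 2 cont bytes. acc=0x5
Byte[1]=80: continuation. acc=(acc<<6)|0x00=0x140
Byte[2]=BB: continuation. acc=(acc<<6)|0x3B=0x503B
Completed: cp=U+503B (starts at byte 0)
Byte[3]=61: 1-byte ASCII. cp=U+0061
Byte[4]=27: 1-byte ASCII. cp=U+0027
Byte[5]=7E: 1-byte ASCII. cp=U+007E
Byte[6]=F0: 4-byte lead, need 3 cont bytes. acc=0x0
Byte[7]=98: continuation. acc=(acc<<6)|0x18=0x18
Byte[8]=A9: continuation. acc=(acc<<6)|0x29=0x629
Byte[9]=B9: continuation. acc=(acc<<6)|0x39=0x18A79
Completed: cp=U+18A79 (starts at byte 6)
Byte[10]=74: 1-byte ASCII. cp=U+0074
Byte[11]=EF: 3-byte lead, need 2 cont bytes. acc=0xF
Byte[12]=A7: continuation. acc=(acc<<6)|0x27=0x3E7
Byte[13]=88: continuation. acc=(acc<<6)|0x08=0xF9C8
Completed: cp=U+F9C8 (starts at byte 11)

Answer: 0 3 4 5 6 10 11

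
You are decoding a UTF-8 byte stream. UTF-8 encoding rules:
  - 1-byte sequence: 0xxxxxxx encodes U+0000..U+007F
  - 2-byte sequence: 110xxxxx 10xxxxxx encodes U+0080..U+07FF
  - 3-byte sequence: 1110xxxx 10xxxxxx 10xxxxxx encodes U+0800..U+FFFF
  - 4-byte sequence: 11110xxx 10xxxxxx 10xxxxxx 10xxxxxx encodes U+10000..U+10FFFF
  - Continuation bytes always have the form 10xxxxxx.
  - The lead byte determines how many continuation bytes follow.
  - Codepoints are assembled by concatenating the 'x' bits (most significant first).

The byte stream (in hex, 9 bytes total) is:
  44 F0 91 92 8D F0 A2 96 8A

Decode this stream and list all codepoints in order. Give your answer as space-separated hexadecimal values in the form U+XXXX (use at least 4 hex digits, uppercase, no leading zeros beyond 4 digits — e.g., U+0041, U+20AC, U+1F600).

Answer: U+0044 U+1148D U+2258A

Derivation:
Byte[0]=44: 1-byte ASCII. cp=U+0044
Byte[1]=F0: 4-byte lead, need 3 cont bytes. acc=0x0
Byte[2]=91: continuation. acc=(acc<<6)|0x11=0x11
Byte[3]=92: continuation. acc=(acc<<6)|0x12=0x452
Byte[4]=8D: continuation. acc=(acc<<6)|0x0D=0x1148D
Completed: cp=U+1148D (starts at byte 1)
Byte[5]=F0: 4-byte lead, need 3 cont bytes. acc=0x0
Byte[6]=A2: continuation. acc=(acc<<6)|0x22=0x22
Byte[7]=96: continuation. acc=(acc<<6)|0x16=0x896
Byte[8]=8A: continuation. acc=(acc<<6)|0x0A=0x2258A
Completed: cp=U+2258A (starts at byte 5)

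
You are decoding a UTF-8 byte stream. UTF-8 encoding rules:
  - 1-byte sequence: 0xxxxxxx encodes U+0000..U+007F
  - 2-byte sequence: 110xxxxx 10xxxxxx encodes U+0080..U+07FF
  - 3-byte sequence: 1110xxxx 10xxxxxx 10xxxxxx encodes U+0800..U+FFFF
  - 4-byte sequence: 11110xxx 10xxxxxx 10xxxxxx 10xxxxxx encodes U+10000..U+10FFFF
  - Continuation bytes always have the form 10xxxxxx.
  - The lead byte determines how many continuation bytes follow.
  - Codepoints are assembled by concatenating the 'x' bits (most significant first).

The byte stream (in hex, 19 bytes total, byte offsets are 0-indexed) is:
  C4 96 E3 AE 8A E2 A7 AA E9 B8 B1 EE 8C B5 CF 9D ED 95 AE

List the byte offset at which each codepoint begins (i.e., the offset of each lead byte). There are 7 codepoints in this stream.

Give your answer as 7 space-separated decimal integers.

Answer: 0 2 5 8 11 14 16

Derivation:
Byte[0]=C4: 2-byte lead, need 1 cont bytes. acc=0x4
Byte[1]=96: continuation. acc=(acc<<6)|0x16=0x116
Completed: cp=U+0116 (starts at byte 0)
Byte[2]=E3: 3-byte lead, need 2 cont bytes. acc=0x3
Byte[3]=AE: continuation. acc=(acc<<6)|0x2E=0xEE
Byte[4]=8A: continuation. acc=(acc<<6)|0x0A=0x3B8A
Completed: cp=U+3B8A (starts at byte 2)
Byte[5]=E2: 3-byte lead, need 2 cont bytes. acc=0x2
Byte[6]=A7: continuation. acc=(acc<<6)|0x27=0xA7
Byte[7]=AA: continuation. acc=(acc<<6)|0x2A=0x29EA
Completed: cp=U+29EA (starts at byte 5)
Byte[8]=E9: 3-byte lead, need 2 cont bytes. acc=0x9
Byte[9]=B8: continuation. acc=(acc<<6)|0x38=0x278
Byte[10]=B1: continuation. acc=(acc<<6)|0x31=0x9E31
Completed: cp=U+9E31 (starts at byte 8)
Byte[11]=EE: 3-byte lead, need 2 cont bytes. acc=0xE
Byte[12]=8C: continuation. acc=(acc<<6)|0x0C=0x38C
Byte[13]=B5: continuation. acc=(acc<<6)|0x35=0xE335
Completed: cp=U+E335 (starts at byte 11)
Byte[14]=CF: 2-byte lead, need 1 cont bytes. acc=0xF
Byte[15]=9D: continuation. acc=(acc<<6)|0x1D=0x3DD
Completed: cp=U+03DD (starts at byte 14)
Byte[16]=ED: 3-byte lead, need 2 cont bytes. acc=0xD
Byte[17]=95: continuation. acc=(acc<<6)|0x15=0x355
Byte[18]=AE: continuation. acc=(acc<<6)|0x2E=0xD56E
Completed: cp=U+D56E (starts at byte 16)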